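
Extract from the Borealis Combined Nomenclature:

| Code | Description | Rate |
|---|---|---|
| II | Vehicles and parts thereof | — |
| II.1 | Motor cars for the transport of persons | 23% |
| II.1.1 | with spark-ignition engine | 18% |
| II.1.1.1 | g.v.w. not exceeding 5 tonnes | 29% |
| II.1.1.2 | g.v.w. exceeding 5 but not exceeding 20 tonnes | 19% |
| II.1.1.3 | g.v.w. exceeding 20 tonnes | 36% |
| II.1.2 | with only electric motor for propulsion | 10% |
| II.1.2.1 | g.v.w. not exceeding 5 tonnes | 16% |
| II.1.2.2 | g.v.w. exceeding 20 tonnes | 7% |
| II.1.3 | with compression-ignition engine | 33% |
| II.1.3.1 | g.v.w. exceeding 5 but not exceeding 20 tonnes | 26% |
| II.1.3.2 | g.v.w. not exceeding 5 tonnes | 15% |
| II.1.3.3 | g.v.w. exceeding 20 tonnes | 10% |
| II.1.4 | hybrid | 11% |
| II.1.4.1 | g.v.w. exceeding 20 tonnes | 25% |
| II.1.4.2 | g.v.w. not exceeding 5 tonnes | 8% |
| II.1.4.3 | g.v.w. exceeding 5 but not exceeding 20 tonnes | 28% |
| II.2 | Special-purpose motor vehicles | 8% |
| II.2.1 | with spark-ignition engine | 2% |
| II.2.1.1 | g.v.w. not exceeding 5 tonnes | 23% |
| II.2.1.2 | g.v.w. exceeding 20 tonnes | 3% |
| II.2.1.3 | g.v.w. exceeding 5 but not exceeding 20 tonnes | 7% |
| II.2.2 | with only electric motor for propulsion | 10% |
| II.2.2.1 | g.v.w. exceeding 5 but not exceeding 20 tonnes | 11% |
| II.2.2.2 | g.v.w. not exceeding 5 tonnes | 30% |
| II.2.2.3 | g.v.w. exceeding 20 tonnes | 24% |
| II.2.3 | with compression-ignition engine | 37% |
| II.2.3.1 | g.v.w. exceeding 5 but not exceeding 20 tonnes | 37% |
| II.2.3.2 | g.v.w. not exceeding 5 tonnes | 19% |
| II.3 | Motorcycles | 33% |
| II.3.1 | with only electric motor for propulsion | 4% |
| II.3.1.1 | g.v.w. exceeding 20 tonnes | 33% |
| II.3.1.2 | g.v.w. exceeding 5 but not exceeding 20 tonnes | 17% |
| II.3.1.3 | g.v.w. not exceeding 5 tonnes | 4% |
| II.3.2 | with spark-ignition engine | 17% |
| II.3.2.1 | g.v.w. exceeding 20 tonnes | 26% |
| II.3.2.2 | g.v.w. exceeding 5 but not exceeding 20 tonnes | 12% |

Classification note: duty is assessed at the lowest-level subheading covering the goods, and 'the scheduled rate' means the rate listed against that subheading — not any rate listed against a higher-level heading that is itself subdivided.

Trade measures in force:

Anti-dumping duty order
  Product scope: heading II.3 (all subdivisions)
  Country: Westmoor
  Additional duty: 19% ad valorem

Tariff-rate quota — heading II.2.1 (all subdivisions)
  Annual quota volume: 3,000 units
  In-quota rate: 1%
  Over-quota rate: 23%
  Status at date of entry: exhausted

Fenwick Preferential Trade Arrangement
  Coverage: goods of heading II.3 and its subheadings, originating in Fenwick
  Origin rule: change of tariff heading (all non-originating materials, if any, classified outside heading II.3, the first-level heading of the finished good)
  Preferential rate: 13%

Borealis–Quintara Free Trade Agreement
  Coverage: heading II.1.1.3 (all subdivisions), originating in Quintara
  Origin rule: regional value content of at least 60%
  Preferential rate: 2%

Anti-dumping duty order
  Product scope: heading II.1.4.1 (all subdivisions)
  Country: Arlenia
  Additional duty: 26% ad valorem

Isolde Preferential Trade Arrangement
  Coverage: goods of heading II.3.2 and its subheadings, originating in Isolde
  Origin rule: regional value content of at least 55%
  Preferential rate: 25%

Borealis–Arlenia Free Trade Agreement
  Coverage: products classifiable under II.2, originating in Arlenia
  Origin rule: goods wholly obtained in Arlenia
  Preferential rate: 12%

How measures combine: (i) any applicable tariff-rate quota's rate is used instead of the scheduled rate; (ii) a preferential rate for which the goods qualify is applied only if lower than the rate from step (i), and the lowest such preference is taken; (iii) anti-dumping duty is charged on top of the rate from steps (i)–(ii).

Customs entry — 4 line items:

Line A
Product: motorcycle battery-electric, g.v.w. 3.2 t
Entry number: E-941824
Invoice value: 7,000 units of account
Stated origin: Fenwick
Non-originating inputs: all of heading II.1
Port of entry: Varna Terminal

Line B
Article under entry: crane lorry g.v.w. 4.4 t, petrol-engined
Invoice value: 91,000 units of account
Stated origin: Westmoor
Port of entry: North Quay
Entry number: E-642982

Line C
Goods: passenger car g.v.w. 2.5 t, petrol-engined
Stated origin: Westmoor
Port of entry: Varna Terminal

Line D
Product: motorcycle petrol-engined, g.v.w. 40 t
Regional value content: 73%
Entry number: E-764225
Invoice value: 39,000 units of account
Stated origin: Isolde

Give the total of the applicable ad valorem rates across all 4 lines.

Line A: motorcycle → II.3; battery-electric → II.3.1; g.v.w. 3.2 t → II.3.1.3. Scheduled 4%. Fenwick agreement on II.3: CTH met → 13% available; preference 13% not lower than 4% → no reduction. → 4%.
Line B: crane lorry → II.2; petrol-engined → II.2.1; g.v.w. 4.4 t → II.2.1.1. Scheduled 23%. quota on II.2.1 exhausted → over-quota 23%. → 23%.
Line C: passenger car → II.1; petrol-engined → II.1.1; g.v.w. 2.5 t → II.1.1.1. Scheduled 29%. No special measure applies. → 29%.
Line D: motorcycle → II.3; petrol-engined → II.3.2; g.v.w. 40 t → II.3.2.1. Scheduled 26%. Isolde agreement on II.3.2: RVC ≥ 55% → 25% available; preferential 25%. → 25%.
Sum: 4% + 23% + 29% + 25% = 81%.

81%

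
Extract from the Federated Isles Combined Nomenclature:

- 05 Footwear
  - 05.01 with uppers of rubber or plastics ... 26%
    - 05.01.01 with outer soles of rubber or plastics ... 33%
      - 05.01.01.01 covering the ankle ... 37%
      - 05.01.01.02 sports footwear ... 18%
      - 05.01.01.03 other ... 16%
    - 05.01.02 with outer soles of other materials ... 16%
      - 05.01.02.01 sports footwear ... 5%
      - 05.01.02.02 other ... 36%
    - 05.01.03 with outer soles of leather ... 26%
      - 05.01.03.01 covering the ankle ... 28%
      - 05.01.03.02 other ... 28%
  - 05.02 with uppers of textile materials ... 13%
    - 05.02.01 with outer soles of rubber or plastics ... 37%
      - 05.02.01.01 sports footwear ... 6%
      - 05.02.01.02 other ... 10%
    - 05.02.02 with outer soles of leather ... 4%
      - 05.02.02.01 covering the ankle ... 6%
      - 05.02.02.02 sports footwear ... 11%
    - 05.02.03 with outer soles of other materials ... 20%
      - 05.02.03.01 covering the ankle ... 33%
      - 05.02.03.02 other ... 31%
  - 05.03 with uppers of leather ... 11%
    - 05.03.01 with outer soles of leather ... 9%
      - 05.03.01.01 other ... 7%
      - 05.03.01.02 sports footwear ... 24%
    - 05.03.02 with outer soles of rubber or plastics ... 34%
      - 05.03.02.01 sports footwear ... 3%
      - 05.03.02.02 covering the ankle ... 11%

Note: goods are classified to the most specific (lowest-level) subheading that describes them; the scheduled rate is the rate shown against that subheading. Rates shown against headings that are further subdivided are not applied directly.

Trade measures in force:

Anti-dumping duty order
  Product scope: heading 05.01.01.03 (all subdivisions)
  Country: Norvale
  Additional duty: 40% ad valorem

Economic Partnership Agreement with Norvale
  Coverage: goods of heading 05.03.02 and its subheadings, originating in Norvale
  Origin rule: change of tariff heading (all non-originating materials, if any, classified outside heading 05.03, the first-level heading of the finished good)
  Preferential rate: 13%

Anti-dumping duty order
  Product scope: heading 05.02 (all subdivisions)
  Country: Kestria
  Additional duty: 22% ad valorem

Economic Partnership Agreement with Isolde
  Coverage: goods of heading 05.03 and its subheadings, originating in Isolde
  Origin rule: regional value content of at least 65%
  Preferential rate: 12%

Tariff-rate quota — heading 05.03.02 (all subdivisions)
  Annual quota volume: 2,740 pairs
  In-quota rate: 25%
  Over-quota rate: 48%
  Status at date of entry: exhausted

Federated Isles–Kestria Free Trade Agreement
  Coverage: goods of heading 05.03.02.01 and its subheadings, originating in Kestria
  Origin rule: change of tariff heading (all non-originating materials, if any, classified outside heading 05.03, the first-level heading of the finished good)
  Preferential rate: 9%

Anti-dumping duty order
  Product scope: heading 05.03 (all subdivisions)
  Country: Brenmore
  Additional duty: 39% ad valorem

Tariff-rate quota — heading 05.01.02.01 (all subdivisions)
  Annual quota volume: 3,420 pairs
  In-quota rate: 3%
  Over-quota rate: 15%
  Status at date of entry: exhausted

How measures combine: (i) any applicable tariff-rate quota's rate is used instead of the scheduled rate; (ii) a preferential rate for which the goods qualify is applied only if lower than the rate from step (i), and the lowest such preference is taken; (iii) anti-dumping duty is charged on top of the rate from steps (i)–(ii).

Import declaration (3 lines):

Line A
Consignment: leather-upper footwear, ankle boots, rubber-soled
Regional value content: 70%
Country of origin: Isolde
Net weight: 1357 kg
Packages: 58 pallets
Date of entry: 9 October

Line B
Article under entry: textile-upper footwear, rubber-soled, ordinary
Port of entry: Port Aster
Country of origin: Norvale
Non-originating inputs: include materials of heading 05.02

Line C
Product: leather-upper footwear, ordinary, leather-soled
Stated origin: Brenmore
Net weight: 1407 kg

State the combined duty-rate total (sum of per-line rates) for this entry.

68%

Line A: leather-upper → 05.03; rubber-soled → 05.03.02; ankle boots → 05.03.02.02. Scheduled 11%. quota on 05.03.02 exhausted → over-quota 48%; Isolde agreement on 05.03: RVC ≥ 65% → 12% available; preferential 12%. → 12%.
Line B: textile-upper → 05.02; rubber-soled → 05.02.01; ordinary → 05.02.01.02. Scheduled 10%. Norvale agreement on 05.03.02: 05.02.01.02 not covered. → 10%.
Line C: leather-upper → 05.03; leather-soled → 05.03.01; ordinary → 05.03.01.01. Scheduled 7%. anti-dumping (Brenmore, 05.03): +39%; total 7% + 39% = 46%. → 46%.
Sum: 12% + 10% + 46% = 68%.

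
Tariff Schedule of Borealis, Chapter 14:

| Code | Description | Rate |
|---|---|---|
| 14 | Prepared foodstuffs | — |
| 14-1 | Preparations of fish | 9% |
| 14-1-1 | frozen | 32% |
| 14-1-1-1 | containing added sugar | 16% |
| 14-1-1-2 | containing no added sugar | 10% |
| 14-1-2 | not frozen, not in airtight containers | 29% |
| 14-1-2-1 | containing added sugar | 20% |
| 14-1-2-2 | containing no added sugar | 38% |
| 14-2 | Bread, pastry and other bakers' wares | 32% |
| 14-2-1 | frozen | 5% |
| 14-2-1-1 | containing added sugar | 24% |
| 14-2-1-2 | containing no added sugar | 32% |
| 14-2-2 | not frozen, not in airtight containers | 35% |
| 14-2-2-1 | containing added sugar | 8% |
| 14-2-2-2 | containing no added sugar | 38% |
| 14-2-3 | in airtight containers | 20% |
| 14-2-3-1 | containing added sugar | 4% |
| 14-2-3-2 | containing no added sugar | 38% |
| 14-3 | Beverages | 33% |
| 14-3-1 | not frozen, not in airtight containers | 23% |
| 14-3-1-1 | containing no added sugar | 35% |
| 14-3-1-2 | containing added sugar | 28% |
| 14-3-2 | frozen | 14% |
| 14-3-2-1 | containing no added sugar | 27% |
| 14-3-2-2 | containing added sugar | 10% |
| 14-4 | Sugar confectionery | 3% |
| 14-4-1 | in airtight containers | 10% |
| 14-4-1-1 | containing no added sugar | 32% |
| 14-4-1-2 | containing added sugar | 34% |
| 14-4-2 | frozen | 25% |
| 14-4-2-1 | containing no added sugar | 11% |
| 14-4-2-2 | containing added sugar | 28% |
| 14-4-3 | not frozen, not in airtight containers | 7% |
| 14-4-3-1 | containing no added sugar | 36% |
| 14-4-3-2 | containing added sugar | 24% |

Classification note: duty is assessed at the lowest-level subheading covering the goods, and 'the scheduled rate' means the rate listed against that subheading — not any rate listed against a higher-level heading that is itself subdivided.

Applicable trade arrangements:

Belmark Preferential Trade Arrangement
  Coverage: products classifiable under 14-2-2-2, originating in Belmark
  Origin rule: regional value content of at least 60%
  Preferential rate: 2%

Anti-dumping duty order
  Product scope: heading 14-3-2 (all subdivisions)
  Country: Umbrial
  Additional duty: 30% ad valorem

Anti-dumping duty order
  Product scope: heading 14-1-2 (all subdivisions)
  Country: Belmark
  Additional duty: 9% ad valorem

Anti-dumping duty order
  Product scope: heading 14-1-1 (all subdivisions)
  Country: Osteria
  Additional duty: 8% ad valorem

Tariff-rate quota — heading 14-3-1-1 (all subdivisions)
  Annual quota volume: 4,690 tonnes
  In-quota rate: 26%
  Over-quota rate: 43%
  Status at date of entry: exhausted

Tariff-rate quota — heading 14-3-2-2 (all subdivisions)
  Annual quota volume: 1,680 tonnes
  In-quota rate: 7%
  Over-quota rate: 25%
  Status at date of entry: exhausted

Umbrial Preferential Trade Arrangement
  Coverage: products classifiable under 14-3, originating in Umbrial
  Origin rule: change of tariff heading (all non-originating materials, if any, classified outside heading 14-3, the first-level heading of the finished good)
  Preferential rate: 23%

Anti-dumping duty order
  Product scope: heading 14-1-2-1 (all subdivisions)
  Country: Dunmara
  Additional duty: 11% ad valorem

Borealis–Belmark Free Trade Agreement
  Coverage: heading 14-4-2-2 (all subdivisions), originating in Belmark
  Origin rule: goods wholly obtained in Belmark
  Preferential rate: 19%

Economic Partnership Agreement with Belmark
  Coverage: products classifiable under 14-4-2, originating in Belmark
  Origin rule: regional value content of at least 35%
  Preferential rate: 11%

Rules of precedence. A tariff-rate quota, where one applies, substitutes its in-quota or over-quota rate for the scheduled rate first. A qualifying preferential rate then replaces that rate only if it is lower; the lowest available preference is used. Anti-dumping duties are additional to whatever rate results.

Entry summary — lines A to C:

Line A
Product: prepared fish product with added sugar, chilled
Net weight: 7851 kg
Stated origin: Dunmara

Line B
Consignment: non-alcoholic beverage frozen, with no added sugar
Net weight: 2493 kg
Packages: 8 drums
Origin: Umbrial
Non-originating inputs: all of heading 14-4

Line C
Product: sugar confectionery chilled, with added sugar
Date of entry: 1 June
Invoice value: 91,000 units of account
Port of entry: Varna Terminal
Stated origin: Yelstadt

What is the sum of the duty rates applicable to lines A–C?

Line A: prepared fish product → 14-1; chilled → 14-1-2; with added sugar → 14-1-2-1. Scheduled 20%. anti-dumping (Dunmara, 14-1-2-1): +11%; total 20% + 11% = 31%. → 31%.
Line B: non-alcoholic beverage → 14-3; frozen → 14-3-2; with no added sugar → 14-3-2-1. Scheduled 27%. Umbrial agreement on 14-3: CTH met → 23% available; preferential 23%; anti-dumping (Umbrial, 14-3-2): +30%; total 23% + 30% = 53%. → 53%.
Line C: sugar confectionery → 14-4; chilled → 14-4-3; with added sugar → 14-4-3-2. Scheduled 24%. No special measure applies. → 24%.
Sum: 31% + 53% + 24% = 108%.

108%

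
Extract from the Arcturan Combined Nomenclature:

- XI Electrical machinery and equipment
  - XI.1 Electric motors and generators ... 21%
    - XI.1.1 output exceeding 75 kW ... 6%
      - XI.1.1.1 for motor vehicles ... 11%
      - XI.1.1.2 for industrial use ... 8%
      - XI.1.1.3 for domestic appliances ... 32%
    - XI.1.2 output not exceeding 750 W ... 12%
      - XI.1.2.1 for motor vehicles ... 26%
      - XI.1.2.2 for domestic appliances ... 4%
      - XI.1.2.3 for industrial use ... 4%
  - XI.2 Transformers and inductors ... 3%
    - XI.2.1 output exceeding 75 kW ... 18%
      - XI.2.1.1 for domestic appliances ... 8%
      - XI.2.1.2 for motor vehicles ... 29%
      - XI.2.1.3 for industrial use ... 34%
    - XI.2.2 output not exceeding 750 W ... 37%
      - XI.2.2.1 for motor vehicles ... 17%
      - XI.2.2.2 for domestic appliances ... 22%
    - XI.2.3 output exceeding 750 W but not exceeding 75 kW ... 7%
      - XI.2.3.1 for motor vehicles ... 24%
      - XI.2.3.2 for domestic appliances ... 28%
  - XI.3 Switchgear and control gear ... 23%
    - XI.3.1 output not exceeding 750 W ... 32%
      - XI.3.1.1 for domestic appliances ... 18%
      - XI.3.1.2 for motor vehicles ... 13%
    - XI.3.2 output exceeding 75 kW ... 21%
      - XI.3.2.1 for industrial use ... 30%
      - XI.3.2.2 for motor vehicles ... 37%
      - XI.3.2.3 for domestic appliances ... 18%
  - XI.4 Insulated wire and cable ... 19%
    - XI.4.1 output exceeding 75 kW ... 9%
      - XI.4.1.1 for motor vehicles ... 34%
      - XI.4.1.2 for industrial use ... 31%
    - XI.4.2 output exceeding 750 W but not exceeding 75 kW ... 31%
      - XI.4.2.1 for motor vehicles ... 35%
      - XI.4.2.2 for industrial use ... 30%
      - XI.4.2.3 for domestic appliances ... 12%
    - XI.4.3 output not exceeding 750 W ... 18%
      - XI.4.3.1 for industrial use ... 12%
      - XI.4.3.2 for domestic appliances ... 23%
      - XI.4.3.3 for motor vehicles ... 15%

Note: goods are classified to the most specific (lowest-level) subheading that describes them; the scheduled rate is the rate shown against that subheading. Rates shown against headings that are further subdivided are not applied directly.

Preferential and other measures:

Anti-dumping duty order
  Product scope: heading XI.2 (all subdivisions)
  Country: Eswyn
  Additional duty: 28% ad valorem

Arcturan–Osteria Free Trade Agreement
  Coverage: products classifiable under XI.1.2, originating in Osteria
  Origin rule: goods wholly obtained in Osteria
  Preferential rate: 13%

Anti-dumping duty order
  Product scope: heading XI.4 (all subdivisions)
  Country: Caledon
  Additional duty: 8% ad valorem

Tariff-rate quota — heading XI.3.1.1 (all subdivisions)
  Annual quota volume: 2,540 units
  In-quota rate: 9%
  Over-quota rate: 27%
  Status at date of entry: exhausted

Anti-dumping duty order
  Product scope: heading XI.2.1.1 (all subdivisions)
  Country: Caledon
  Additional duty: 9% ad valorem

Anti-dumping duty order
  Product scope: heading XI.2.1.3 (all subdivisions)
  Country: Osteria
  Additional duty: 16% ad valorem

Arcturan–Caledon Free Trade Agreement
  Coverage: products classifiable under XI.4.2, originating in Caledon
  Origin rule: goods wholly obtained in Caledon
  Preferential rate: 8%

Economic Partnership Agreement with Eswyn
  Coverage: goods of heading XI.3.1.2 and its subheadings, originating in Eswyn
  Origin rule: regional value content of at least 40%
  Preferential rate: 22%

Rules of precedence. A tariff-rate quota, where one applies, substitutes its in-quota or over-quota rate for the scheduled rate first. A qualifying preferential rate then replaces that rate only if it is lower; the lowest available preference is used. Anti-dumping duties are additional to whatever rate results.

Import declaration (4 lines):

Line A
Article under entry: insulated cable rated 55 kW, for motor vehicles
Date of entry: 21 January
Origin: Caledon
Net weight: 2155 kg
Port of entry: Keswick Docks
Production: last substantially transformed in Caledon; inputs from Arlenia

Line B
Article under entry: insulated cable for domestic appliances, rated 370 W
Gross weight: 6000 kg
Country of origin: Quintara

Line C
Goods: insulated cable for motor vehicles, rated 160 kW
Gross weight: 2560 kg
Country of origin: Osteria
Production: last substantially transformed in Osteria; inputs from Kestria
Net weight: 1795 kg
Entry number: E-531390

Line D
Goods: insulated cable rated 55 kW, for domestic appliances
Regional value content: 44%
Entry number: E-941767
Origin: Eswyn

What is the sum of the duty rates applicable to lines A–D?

112%

Line A: insulated cable → XI.4; rated 55 kW → XI.4.2; for motor vehicles → XI.4.2.1. Scheduled 35%. Caledon agreement on XI.4.2: not wholly obtained; anti-dumping (Caledon, XI.4): +8%; total 35% + 8% = 43%. → 43%.
Line B: insulated cable → XI.4; rated 370 W → XI.4.3; for domestic appliances → XI.4.3.2. Scheduled 23%. No special measure applies. → 23%.
Line C: insulated cable → XI.4; rated 160 kW → XI.4.1; for motor vehicles → XI.4.1.1. Scheduled 34%. Osteria agreement on XI.1.2: XI.4.1.1 not covered. → 34%.
Line D: insulated cable → XI.4; rated 55 kW → XI.4.2; for domestic appliances → XI.4.2.3. Scheduled 12%. Eswyn agreement on XI.3.1.2: XI.4.2.3 not covered. → 12%.
Sum: 43% + 23% + 34% + 12% = 112%.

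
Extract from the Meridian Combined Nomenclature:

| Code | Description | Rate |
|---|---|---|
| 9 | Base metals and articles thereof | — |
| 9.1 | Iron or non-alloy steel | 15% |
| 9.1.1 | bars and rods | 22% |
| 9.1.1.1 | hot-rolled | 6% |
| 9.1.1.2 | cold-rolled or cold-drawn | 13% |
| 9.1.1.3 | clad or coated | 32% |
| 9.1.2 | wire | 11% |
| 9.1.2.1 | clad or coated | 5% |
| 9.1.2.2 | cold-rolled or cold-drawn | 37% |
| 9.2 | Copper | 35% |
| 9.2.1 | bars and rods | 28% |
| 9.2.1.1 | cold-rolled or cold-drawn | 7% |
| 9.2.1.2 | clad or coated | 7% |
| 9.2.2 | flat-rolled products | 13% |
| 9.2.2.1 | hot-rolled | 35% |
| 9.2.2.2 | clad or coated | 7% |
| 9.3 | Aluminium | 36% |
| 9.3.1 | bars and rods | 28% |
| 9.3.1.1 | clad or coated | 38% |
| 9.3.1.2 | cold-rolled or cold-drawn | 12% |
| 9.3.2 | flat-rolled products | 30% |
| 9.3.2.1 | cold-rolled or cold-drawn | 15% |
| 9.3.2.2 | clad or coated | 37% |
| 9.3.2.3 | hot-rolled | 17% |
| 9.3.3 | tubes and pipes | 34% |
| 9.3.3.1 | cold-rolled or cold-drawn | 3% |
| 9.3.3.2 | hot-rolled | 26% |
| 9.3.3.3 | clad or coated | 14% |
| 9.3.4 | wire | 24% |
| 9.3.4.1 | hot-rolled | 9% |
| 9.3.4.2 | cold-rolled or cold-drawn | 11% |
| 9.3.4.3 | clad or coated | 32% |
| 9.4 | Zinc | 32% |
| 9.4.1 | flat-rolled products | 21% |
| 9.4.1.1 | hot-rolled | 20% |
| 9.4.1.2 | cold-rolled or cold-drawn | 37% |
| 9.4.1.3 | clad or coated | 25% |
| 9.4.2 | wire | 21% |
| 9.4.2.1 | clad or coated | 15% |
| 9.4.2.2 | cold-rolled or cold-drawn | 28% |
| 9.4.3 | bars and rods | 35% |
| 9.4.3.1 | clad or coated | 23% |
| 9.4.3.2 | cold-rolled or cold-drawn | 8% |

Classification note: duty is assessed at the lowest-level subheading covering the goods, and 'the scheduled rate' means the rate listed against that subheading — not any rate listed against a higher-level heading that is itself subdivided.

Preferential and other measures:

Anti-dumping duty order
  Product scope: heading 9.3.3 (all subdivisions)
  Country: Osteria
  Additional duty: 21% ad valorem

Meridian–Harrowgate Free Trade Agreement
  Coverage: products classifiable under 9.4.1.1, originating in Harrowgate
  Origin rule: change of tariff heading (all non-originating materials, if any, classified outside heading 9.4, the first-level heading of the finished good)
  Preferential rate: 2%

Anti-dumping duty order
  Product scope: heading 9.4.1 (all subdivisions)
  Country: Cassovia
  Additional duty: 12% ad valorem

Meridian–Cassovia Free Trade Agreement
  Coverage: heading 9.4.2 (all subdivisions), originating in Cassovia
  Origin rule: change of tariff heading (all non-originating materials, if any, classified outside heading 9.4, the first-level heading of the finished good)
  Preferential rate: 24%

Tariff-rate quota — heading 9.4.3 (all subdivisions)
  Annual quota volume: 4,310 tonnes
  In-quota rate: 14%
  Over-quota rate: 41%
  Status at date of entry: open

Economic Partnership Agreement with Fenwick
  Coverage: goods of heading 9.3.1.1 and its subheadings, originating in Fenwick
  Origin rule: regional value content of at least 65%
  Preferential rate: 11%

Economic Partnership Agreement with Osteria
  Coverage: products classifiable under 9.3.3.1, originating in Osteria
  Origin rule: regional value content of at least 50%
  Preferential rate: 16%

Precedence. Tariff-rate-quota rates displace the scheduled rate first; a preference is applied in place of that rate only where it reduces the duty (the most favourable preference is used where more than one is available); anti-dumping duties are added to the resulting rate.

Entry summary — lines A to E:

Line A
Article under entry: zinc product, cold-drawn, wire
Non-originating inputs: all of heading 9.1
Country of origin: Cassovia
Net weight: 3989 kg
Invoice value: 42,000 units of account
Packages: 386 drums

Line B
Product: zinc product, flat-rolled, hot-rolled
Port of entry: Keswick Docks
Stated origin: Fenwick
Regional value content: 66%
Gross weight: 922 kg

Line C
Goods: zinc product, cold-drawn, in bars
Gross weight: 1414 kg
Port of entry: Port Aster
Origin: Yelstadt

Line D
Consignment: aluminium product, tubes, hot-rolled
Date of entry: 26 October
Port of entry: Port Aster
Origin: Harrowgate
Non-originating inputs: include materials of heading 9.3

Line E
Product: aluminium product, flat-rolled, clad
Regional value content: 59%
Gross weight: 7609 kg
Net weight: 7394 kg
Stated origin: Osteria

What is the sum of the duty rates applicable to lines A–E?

Line A: zinc → 9.4; wire → 9.4.2; cold-drawn → 9.4.2.2. Scheduled 28%. Cassovia agreement on 9.4.2: CTH met → 24% available; preferential 24%. → 24%.
Line B: zinc → 9.4; flat-rolled → 9.4.1; hot-rolled → 9.4.1.1. Scheduled 20%. Fenwick agreement on 9.3.1.1: 9.4.1.1 not covered. → 20%.
Line C: zinc → 9.4; in bars → 9.4.3; cold-drawn → 9.4.3.2. Scheduled 8%. quota on 9.4.3 open → in-quota 14%. → 14%.
Line D: aluminium → 9.3; tubes → 9.3.3; hot-rolled → 9.3.3.2. Scheduled 26%. Harrowgate agreement on 9.4.1.1: 9.3.3.2 not covered. → 26%.
Line E: aluminium → 9.3; flat-rolled → 9.3.2; clad → 9.3.2.2. Scheduled 37%. Osteria agreement on 9.3.3.1: 9.3.2.2 not covered. → 37%.
Sum: 24% + 20% + 14% + 26% + 37% = 121%.

121%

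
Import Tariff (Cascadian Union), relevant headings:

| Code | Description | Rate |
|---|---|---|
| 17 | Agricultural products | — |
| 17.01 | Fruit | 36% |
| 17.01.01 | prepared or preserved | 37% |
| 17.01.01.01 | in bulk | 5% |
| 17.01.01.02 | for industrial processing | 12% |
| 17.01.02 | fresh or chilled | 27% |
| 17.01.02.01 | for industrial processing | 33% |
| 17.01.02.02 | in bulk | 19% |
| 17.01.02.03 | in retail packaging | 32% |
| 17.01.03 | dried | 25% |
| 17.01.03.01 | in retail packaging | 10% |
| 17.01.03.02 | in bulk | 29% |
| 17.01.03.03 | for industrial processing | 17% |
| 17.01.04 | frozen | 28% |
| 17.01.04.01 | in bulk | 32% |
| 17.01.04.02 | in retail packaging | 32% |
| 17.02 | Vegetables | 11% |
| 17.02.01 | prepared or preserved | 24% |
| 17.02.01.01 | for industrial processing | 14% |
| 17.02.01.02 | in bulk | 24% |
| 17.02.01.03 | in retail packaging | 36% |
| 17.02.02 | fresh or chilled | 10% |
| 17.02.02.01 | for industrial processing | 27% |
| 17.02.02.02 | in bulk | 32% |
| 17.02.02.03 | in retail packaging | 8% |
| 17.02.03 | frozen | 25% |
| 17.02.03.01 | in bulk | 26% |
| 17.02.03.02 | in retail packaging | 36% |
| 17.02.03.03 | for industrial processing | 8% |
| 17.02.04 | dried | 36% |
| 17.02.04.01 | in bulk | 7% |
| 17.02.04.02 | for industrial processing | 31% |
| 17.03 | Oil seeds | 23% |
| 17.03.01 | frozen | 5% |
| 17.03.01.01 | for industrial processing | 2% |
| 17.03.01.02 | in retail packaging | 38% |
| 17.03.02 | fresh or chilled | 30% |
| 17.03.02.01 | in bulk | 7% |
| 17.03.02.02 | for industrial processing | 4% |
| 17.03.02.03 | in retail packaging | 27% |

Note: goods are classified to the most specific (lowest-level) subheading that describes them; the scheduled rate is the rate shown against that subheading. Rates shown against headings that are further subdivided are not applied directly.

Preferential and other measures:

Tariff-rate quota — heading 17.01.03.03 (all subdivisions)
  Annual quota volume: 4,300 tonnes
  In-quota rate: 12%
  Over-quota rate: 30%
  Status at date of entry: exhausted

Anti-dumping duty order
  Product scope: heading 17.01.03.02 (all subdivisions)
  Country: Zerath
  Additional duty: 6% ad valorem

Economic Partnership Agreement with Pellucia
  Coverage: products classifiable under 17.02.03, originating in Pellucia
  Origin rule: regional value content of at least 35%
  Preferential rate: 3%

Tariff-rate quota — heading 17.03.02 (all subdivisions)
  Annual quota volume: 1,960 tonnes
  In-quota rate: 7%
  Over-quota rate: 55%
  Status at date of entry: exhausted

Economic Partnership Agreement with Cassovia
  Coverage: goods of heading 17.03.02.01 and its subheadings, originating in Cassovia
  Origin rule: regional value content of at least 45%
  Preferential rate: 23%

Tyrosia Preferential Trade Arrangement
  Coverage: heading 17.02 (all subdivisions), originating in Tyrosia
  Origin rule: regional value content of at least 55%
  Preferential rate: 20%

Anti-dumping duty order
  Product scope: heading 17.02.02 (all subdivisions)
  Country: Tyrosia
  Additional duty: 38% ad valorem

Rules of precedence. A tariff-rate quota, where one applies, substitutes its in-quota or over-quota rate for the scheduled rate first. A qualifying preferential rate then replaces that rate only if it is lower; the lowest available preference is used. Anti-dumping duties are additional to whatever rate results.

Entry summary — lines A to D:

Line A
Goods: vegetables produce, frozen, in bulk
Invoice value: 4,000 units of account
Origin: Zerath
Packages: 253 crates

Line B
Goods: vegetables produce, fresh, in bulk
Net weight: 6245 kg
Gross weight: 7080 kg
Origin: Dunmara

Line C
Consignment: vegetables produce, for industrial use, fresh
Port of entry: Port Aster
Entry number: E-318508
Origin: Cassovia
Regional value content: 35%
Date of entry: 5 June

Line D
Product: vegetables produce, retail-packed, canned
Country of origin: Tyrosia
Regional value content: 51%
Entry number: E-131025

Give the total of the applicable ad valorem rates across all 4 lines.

121%

Line A: vegetables → 17.02; frozen → 17.02.03; in bulk → 17.02.03.01. Scheduled 26%. No special measure applies. → 26%.
Line B: vegetables → 17.02; fresh → 17.02.02; in bulk → 17.02.02.02. Scheduled 32%. No special measure applies. → 32%.
Line C: vegetables → 17.02; fresh → 17.02.02; for industrial use → 17.02.02.01. Scheduled 27%. Cassovia agreement on 17.03.02.01: 17.02.02.01 not covered. → 27%.
Line D: vegetables → 17.02; canned → 17.02.01; retail-packed → 17.02.01.03. Scheduled 36%. Tyrosia agreement on 17.02: RVC < 55%. → 36%.
Sum: 26% + 32% + 27% + 36% = 121%.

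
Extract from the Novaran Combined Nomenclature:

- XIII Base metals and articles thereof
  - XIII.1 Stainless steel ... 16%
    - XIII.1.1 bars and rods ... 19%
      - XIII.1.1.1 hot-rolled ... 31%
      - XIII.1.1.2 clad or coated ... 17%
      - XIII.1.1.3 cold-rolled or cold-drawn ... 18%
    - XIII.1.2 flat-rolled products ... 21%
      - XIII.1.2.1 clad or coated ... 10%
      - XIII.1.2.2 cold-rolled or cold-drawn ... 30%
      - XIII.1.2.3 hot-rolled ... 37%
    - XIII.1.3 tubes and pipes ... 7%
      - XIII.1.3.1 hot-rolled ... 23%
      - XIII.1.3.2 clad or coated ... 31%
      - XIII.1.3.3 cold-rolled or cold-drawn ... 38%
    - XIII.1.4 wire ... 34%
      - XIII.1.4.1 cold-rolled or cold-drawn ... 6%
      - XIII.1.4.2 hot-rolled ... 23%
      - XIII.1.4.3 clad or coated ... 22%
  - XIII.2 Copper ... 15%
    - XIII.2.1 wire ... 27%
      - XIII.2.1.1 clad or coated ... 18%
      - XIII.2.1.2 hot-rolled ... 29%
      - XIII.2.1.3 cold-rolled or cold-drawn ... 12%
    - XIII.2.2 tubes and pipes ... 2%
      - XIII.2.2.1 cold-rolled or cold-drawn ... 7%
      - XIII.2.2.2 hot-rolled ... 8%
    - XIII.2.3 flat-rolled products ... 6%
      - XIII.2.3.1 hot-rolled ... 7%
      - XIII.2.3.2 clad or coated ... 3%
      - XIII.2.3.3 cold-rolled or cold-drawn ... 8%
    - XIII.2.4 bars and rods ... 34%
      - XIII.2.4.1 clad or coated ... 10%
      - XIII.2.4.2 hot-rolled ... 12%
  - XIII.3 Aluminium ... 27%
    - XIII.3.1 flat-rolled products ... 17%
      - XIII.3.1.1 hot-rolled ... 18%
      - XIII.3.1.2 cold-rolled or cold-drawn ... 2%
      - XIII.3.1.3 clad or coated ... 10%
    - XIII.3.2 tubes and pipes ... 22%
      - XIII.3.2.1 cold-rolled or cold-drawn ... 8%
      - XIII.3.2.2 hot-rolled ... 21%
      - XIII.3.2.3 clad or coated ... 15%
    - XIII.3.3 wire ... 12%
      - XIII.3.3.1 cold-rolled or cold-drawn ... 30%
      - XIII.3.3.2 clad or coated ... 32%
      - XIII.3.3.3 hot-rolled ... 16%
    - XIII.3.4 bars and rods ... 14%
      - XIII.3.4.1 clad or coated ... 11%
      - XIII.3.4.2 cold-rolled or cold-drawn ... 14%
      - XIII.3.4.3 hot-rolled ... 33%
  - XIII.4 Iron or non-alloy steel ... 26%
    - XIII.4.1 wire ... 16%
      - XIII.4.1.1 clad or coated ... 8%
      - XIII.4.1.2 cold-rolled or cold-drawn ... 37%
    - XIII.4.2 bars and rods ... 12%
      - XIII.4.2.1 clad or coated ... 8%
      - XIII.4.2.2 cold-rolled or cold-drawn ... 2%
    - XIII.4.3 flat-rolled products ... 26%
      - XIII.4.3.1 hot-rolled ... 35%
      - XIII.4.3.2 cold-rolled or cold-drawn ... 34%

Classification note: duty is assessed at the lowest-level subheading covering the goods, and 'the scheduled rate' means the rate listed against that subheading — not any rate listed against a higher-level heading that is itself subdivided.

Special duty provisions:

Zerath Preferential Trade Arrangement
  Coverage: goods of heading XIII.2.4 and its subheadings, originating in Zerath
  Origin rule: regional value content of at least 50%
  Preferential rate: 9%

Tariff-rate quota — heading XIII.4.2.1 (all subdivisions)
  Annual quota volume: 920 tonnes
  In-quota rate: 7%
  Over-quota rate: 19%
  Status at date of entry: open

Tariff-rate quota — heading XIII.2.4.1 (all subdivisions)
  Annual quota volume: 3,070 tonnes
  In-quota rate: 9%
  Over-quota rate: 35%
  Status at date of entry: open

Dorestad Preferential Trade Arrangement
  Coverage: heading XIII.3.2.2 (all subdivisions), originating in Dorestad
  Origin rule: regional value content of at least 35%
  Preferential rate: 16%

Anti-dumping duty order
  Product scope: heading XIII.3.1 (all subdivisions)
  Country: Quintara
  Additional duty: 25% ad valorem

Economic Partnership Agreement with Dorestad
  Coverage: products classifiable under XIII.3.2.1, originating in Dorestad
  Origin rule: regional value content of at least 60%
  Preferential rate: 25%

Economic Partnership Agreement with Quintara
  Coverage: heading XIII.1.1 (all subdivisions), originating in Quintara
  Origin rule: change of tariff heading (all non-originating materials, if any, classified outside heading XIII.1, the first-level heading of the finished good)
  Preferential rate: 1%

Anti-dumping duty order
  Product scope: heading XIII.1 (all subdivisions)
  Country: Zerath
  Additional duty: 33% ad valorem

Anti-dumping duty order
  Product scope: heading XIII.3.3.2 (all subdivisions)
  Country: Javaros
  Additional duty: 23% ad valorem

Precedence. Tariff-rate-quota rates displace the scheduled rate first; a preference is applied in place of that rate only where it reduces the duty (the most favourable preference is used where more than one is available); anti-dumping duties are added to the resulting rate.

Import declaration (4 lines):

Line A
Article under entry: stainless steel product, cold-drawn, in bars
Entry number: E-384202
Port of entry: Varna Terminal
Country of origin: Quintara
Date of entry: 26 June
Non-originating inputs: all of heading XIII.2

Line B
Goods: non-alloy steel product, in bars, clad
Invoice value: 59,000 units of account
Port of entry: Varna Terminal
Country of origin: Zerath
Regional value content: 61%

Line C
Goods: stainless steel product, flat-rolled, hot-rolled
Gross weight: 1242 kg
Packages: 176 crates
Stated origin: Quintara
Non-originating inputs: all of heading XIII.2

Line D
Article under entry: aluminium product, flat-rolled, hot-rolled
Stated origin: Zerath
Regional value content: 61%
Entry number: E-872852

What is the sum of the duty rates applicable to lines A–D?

Line A: stainless steel → XIII.1; in bars → XIII.1.1; cold-drawn → XIII.1.1.3. Scheduled 18%. Quintara agreement on XIII.1.1: CTH met → 1% available; preferential 1%. → 1%.
Line B: non-alloy steel → XIII.4; in bars → XIII.4.2; clad → XIII.4.2.1. Scheduled 8%. quota on XIII.4.2.1 open → in-quota 7%; Zerath agreement on XIII.2.4: XIII.4.2.1 not covered. → 7%.
Line C: stainless steel → XIII.1; flat-rolled → XIII.1.2; hot-rolled → XIII.1.2.3. Scheduled 37%. Quintara agreement on XIII.1.1: XIII.1.2.3 not covered. → 37%.
Line D: aluminium → XIII.3; flat-rolled → XIII.3.1; hot-rolled → XIII.3.1.1. Scheduled 18%. Zerath agreement on XIII.2.4: XIII.3.1.1 not covered. → 18%.
Sum: 1% + 7% + 37% + 18% = 63%.

63%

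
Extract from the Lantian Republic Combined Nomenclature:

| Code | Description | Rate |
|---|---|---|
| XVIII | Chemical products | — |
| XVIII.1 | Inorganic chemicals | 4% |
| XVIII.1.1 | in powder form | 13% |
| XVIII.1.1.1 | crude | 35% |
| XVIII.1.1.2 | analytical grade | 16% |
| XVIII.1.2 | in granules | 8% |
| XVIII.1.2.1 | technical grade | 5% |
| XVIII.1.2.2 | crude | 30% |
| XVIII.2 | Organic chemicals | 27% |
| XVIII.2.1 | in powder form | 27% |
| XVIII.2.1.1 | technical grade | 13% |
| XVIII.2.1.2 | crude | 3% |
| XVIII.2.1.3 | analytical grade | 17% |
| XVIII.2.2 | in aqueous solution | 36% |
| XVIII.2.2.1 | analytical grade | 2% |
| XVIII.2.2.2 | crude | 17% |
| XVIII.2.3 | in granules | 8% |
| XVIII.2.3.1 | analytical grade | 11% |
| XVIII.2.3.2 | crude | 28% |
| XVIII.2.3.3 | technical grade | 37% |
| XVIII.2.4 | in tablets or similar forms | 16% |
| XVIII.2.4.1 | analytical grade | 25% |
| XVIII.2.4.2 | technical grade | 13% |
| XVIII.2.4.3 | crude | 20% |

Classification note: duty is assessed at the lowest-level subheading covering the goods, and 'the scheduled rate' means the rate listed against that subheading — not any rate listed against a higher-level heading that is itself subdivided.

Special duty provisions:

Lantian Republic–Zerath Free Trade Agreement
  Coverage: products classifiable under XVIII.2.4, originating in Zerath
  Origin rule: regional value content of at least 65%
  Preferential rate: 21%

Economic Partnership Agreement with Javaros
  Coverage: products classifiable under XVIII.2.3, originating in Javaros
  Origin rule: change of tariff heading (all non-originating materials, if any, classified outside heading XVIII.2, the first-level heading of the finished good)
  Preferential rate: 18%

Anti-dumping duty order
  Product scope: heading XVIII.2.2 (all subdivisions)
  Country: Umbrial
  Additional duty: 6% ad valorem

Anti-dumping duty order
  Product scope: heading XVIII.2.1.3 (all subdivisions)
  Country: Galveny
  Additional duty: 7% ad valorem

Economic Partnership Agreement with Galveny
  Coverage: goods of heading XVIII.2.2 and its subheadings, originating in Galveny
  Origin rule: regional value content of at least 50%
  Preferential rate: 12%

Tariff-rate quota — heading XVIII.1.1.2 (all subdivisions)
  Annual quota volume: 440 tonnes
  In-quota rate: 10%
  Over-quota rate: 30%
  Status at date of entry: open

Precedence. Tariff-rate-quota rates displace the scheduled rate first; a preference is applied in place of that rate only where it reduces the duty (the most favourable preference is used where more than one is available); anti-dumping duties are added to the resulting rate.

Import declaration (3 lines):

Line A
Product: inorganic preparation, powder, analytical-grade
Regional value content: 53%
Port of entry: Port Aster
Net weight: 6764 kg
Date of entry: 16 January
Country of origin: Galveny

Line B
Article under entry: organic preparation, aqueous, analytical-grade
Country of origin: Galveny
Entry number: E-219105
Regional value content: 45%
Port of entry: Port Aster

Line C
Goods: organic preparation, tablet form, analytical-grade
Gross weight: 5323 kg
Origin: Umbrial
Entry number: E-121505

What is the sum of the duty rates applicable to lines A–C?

Line A: inorganic → XVIII.1; powder → XVIII.1.1; analytical-grade → XVIII.1.1.2. Scheduled 16%. quota on XVIII.1.1.2 open → in-quota 10%; Galveny agreement on XVIII.2.2: XVIII.1.1.2 not covered. → 10%.
Line B: organic → XVIII.2; aqueous → XVIII.2.2; analytical-grade → XVIII.2.2.1. Scheduled 2%. Galveny agreement on XVIII.2.2: RVC < 50%. → 2%.
Line C: organic → XVIII.2; tablet form → XVIII.2.4; analytical-grade → XVIII.2.4.1. Scheduled 25%. No special measure applies. → 25%.
Sum: 10% + 2% + 25% = 37%.

37%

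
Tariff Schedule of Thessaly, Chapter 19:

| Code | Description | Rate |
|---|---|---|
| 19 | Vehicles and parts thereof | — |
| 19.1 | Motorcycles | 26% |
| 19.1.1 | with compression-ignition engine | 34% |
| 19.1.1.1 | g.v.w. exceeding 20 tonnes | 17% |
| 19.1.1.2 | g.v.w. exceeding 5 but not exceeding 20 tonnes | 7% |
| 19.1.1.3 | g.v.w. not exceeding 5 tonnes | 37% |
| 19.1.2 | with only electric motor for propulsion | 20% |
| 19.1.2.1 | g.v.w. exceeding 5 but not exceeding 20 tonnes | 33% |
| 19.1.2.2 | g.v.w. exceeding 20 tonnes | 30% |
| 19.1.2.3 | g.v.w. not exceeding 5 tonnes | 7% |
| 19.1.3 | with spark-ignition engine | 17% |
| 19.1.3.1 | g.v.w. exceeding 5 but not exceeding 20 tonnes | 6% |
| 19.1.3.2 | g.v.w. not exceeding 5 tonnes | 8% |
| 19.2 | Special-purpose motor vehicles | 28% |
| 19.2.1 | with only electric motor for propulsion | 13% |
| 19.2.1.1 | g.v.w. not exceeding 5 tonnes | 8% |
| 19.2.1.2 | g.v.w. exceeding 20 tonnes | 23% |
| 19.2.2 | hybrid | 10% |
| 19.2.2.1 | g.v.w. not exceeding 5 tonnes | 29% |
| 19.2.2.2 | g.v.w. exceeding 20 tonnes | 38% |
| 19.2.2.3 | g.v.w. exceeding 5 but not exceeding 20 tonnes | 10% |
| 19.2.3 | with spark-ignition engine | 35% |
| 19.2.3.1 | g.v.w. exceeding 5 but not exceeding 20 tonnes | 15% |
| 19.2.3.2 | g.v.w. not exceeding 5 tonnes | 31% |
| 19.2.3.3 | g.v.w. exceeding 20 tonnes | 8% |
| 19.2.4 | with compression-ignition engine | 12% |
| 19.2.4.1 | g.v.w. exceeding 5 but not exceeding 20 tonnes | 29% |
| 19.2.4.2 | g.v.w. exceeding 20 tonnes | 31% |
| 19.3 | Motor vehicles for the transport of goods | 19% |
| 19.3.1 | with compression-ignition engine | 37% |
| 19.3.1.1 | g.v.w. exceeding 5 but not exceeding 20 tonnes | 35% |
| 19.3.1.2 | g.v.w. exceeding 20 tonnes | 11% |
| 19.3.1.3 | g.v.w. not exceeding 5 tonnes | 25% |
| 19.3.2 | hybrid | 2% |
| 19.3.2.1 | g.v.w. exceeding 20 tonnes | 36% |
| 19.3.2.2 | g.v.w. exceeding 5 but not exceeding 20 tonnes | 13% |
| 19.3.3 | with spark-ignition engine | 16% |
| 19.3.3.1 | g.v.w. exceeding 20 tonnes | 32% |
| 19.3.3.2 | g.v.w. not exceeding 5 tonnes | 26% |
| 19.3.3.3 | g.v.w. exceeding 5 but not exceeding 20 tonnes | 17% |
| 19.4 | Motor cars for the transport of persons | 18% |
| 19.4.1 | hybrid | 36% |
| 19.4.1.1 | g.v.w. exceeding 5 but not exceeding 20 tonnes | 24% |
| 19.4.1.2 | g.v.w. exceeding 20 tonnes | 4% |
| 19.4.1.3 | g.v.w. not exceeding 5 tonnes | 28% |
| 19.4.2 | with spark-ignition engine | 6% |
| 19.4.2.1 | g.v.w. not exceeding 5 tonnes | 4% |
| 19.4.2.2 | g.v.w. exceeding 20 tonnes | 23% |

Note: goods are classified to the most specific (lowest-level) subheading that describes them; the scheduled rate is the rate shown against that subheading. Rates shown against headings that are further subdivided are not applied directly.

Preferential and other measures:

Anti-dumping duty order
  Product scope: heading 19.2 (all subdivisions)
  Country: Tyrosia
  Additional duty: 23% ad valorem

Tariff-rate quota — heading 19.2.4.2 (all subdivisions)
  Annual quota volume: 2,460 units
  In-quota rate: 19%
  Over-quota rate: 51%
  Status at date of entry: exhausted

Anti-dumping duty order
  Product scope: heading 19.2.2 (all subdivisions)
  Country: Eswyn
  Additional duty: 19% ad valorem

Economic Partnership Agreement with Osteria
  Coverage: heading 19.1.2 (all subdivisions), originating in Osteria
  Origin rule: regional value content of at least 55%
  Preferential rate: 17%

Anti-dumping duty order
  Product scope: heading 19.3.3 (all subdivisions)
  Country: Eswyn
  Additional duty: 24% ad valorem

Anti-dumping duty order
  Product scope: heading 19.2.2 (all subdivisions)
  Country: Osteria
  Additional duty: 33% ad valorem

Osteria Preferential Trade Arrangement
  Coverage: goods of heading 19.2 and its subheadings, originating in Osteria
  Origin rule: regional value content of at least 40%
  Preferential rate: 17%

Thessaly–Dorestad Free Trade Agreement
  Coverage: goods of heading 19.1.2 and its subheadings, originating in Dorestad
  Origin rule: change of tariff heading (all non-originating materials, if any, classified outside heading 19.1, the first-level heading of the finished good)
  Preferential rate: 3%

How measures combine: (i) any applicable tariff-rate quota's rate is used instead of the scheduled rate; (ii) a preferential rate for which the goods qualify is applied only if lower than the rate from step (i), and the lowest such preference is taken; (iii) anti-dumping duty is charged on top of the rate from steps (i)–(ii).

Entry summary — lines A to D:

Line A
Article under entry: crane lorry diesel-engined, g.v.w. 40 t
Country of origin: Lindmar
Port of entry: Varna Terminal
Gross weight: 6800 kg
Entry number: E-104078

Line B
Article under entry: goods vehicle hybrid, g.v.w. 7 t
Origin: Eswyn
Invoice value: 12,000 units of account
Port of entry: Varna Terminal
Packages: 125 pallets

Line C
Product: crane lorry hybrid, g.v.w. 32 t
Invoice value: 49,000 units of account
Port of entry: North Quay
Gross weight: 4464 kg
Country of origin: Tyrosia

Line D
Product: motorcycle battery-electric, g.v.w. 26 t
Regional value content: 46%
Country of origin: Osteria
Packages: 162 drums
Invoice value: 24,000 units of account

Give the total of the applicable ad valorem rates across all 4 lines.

155%

Line A: crane lorry → 19.2; diesel-engined → 19.2.4; g.v.w. 40 t → 19.2.4.2. Scheduled 31%. quota on 19.2.4.2 exhausted → over-quota 51%. → 51%.
Line B: goods vehicle → 19.3; hybrid → 19.3.2; g.v.w. 7 t → 19.3.2.2. Scheduled 13%. No special measure applies. → 13%.
Line C: crane lorry → 19.2; hybrid → 19.2.2; g.v.w. 32 t → 19.2.2.2. Scheduled 38%. anti-dumping (Tyrosia, 19.2): +23%; total 38% + 23% = 61%. → 61%.
Line D: motorcycle → 19.1; battery-electric → 19.1.2; g.v.w. 26 t → 19.1.2.2. Scheduled 30%. Osteria agreement on 19.1.2: RVC < 55%; Osteria agreement on 19.2: 19.1.2.2 not covered. → 30%.
Sum: 51% + 13% + 61% + 30% = 155%.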